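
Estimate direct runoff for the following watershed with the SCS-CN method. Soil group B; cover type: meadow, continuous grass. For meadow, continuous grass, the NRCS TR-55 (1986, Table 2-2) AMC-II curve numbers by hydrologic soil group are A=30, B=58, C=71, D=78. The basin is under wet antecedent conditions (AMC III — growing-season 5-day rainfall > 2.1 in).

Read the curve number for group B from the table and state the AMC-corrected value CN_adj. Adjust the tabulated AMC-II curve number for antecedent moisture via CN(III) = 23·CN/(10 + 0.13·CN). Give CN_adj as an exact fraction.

CN_adj = 66700/877 ≈ 76.055

NRCS table: meadow, continuous grass, soil group B → CN(II) = 58
CN(III) from CN(II)=58: (23·58)/(10 + 0.13·58) = 66700/877 ≈ 76.055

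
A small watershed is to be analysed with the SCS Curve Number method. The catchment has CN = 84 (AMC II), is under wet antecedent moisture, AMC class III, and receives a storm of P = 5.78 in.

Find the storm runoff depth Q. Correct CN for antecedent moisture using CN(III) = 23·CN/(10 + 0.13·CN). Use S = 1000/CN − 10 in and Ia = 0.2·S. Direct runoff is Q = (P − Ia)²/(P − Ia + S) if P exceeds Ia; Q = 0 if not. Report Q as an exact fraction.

Adjust CN=84 to AMC III: 23·84/(10 + 0.13·84) → 1932 ÷ (523/25) = 48300/523 ≈ 92.352
S = 1000/(48300/523) − 10 = 400/483 in ≈ 0.828 in
Ia = 0.2S: 0.2·0.828 = 0.166 in (exactly 80/483)
Since P=5.780 > Ia=0.166: effective rainfall P−Ia = 135587/24150 in
Q: (135587/24150)² ÷ (155587/24150) = 18383834569/3757426050 in (≈ 4.893 in)

Q = 18383834569/3757426050 in ≈ 4.893 in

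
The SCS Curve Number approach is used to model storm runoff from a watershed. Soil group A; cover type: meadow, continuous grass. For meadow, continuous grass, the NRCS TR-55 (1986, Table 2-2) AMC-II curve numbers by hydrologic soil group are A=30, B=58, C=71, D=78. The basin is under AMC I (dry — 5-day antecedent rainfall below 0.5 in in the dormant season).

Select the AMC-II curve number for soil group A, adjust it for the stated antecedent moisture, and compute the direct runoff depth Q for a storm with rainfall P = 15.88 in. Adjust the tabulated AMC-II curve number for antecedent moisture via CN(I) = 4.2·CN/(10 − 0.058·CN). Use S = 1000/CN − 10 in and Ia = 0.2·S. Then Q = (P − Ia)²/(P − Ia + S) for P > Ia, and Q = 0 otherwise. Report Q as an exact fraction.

Q = 1151329/3053925 in ≈ 0.377 in

NRCS table: meadow, continuous grass, soil group A → CN(II) = 30
Adjust CN=30 to AMC I: 4.2·30/(10 − 0.058·30) → 126 ÷ (413/50) = 900/59 ≈ 15.254
Retention S: 1000/CN − 10 with CN=15.254 → S = 500/9 ≈ 55.556 in
Ia = 0.2S: 0.2·55.556 = 11.111 in (exactly 100/9)
Since P=15.880 > Ia=11.111: effective rainfall P−Ia = 1073/225 in
Runoff Q = (P−Ia)²/(P−Ia+S) = (4.769)²/(4.769+55.556) = 1151329/3053925 ≈ 0.377 in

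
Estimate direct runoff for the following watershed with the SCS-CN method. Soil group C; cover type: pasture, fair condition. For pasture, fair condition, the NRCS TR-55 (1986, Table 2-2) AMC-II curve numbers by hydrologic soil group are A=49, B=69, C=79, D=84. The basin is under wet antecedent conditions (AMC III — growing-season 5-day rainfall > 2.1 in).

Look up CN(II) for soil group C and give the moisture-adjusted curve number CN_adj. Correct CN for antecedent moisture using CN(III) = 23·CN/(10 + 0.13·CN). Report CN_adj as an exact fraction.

NRCS table: pasture, fair condition, soil group C → CN(II) = 79
CN(III) from CN(II)=79: (23·79)/(10 + 0.13·79) = 181700/2027 ≈ 89.640

CN_adj = 181700/2027 ≈ 89.640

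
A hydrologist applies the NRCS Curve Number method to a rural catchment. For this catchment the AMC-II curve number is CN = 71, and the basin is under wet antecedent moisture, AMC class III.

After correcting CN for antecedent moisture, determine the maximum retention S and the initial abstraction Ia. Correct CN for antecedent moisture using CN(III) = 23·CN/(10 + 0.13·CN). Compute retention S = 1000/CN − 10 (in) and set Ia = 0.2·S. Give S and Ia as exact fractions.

S = 2900/1633 in ≈ 1.776 in; Ia = 580/1633 in ≈ 0.355 in

CN(III) from CN(II)=71: (23·71)/(10 + 0.13·71) = 163300/1923 ≈ 84.919
Max retention: S = 1000/(163300/1923) − 10 = 2900/1633 in (≈ 1.776 in)
Ia = 0.2·(2900/1633) = 580/1633 in ≈ 0.355 in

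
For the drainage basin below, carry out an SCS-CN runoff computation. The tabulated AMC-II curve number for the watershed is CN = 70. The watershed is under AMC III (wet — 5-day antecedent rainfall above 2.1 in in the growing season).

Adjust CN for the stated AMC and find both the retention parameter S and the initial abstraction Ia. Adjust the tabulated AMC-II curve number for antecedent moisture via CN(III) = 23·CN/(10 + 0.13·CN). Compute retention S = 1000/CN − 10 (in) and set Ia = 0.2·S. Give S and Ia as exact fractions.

S = 300/161 in ≈ 1.863 in; Ia = 60/161 in ≈ 0.373 in

CN(III) from CN(II)=70: (23·70)/(10 + 0.13·70) = 16100/191 ≈ 84.293
S = 1000/(16100/191) − 10 = 300/161 in ≈ 1.863 in
Initial abstraction Ia = S/5 = (300/161)/5 = 60/161 ≈ 0.373 in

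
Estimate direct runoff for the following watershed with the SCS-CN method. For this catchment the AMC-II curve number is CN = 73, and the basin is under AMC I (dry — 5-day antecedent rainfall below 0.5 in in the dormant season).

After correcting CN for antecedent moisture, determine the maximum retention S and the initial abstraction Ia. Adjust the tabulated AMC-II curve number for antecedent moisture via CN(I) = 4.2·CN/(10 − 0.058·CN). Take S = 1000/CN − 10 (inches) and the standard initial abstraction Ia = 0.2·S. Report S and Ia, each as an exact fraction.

S = 4500/511 in ≈ 8.806 in; Ia = 900/511 in ≈ 1.761 in

Dry (AMC I): CN(I) = 4.2·73/(10 − 0.058·73) = (1533/5)/(2883/500) = 51100/961 ≈ 53.174
Retention S: 1000/CN − 10 with CN=53.174 → S = 4500/511 ≈ 8.806 in
Initial abstraction Ia = S/5 = (4500/511)/5 = 900/511 ≈ 1.761 in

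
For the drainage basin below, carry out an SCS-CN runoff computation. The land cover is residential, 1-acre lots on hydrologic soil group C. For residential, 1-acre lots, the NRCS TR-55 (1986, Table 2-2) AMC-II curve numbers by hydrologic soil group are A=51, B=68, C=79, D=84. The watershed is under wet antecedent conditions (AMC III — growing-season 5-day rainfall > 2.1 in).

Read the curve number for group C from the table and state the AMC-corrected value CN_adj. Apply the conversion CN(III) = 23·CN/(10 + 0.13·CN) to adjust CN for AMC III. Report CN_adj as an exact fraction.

CN_adj = 181700/2027 ≈ 89.640

NRCS table: residential, 1-acre lots, soil group C → CN(II) = 79
CN(III) from CN(II)=79: (23·79)/(10 + 0.13·79) = 181700/2027 ≈ 89.640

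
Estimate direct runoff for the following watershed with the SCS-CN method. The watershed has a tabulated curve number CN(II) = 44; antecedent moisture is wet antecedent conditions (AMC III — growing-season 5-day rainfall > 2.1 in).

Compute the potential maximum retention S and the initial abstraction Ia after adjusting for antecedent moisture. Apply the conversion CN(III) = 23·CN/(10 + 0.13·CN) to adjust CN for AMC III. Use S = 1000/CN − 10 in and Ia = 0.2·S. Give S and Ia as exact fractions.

S = 1400/253 in ≈ 5.534 in; Ia = 280/253 in ≈ 1.107 in

Wet (AMC III): CN(III) = 23·44/(10 + 0.13·44) = 1012/(393/25) = 25300/393 ≈ 64.377
Max retention: S = 1000/(25300/393) − 10 = 1400/253 in (≈ 5.534 in)
Ia = 0.2S: 0.2·5.534 = 1.107 in (exactly 280/253)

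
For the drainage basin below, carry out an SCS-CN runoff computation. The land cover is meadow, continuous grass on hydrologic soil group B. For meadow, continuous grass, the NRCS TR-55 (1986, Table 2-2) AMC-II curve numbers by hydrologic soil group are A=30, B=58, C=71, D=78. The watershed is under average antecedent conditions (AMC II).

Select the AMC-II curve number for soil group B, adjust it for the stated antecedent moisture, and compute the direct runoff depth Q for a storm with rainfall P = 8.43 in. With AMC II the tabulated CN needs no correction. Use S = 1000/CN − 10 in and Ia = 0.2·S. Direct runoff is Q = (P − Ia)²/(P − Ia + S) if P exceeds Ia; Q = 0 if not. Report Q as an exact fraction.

NRCS table: meadow, continuous grass, soil group B → CN(II) = 58
AMC II — tabulated CN = 58 applies directly.
S = 1000/58 − 10 = 210/29 in ≈ 7.241 in
Initial abstraction Ia = S/5 = (210/29)/5 = 42/29 ≈ 1.448 in
Excess rainfall: 8.430 − 1.448 = 6.982 in; P > Ia so Q > 0
Q = (20247/2900)²/((20247/2900) + 210/29) = (409941009/8410000)/(41247/2900) = 45549001/13290700 in ≈ 3.427 in

Q = 45549001/13290700 in ≈ 3.427 in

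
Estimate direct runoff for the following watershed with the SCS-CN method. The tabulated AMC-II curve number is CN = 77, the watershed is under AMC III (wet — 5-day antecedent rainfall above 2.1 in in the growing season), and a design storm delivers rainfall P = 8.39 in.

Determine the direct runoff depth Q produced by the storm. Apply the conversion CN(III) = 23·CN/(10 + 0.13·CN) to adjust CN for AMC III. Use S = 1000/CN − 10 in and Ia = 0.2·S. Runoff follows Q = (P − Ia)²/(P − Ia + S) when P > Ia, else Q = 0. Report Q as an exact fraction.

Q = 3919135609/559043100 in ≈ 7.010 in

CN(III) from CN(II)=77: (23·77)/(10 + 0.13·77) = 7700/87 ≈ 88.506
Max retention: S = 1000/(7700/87) − 10 = 100/77 in (≈ 1.299 in)
Ia = 0.2S: 0.2·1.299 = 0.260 in (exactly 20/77)
P − Ia = 8.390 − 0.260 = 62603/7700 ≈ 8.130 in (> 0, runoff occurs)
Runoff Q = (P−Ia)²/(P−Ia+S) = (8.130)²/(8.130+1.299) = 3919135609/559043100 ≈ 7.010 in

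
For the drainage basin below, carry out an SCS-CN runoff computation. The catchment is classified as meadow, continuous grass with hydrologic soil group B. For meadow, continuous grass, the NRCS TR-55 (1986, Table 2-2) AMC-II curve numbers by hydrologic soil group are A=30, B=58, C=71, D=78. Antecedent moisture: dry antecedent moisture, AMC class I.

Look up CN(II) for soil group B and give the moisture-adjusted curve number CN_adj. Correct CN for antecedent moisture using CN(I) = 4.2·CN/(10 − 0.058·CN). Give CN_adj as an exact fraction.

CN_adj = 2900/79 ≈ 36.709

NRCS table: meadow, continuous grass, soil group B → CN(II) = 58
Adjust CN=58 to AMC I: 4.2·58/(10 − 0.058·58) → (1218/5) ÷ (1659/250) = 2900/79 ≈ 36.709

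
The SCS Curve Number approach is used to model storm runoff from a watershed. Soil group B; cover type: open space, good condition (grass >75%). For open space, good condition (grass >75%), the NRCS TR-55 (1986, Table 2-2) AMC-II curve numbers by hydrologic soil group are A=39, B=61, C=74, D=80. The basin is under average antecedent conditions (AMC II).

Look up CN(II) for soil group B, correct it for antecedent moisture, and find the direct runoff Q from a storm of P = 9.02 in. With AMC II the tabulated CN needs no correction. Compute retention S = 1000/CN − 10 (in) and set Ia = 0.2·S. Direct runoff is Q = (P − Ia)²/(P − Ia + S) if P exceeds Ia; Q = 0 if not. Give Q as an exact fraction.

NRCS table: open space, good condition (grass >75%), soil group B → CN(II) = 61
AMC II — tabulated CN = 61 applies directly.
Max retention: S = 1000/61 − 10 = 390/61 in (≈ 6.393 in)
Ia = 0.2·(390/61) = 78/61 in ≈ 1.279 in
Since P=9.020 > Ia=1.279: effective rainfall P−Ia = 23611/3050 in
Q: (23611/3050)² ÷ (43111/3050) = 557479321/131488550 in (≈ 4.240 in)

Q = 557479321/131488550 in ≈ 4.240 in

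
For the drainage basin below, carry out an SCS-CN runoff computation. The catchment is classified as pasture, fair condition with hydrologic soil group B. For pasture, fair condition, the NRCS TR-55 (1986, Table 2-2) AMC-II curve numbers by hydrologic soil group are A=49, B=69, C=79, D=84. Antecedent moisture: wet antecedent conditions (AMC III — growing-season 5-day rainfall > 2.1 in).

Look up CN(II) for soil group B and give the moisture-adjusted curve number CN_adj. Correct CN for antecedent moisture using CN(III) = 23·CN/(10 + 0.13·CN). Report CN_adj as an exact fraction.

CN_adj = 158700/1897 ≈ 83.658

NRCS table: pasture, fair condition, soil group B → CN(II) = 69
CN(III) from CN(II)=69: (23·69)/(10 + 0.13·69) = 158700/1897 ≈ 83.658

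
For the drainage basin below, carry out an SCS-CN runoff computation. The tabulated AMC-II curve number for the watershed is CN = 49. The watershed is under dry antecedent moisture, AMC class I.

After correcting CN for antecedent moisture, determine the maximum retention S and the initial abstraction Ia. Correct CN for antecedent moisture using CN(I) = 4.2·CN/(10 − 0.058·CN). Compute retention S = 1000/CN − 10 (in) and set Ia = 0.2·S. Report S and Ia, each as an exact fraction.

S = 8500/343 in ≈ 24.781 in; Ia = 1700/343 in ≈ 4.956 in

Dry (AMC I): CN(I) = 4.2·49/(10 − 0.058·49) = (1029/5)/(3579/500) = 34300/1193 ≈ 28.751
Retention S: 1000/CN − 10 with CN=28.751 → S = 8500/343 ≈ 24.781 in
Initial abstraction Ia = S/5 = (8500/343)/5 = 1700/343 ≈ 4.956 in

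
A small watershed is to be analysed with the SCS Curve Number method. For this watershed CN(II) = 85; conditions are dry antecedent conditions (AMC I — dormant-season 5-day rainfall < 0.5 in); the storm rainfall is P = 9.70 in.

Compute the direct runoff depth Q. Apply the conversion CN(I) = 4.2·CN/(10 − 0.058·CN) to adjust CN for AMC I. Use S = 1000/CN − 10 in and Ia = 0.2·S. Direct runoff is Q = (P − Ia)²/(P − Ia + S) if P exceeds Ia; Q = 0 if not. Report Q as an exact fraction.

Adjust CN=85 to AMC I: 4.2·85/(10 − 0.058·85) → 357 ÷ (507/100) = 11900/169 ≈ 70.414
Max retention: S = 1000/(11900/169) − 10 = 500/119 in (≈ 4.202 in)
Ia = 0.2·(500/119) = 100/119 in ≈ 0.840 in
Excess rainfall: 9.700 − 0.840 = 8.860 in; P > Ia so Q > 0
Q: (10543/1190)² ÷ (15543/1190) = 111154849/18496170 in (≈ 6.010 in)

Q = 111154849/18496170 in ≈ 6.010 in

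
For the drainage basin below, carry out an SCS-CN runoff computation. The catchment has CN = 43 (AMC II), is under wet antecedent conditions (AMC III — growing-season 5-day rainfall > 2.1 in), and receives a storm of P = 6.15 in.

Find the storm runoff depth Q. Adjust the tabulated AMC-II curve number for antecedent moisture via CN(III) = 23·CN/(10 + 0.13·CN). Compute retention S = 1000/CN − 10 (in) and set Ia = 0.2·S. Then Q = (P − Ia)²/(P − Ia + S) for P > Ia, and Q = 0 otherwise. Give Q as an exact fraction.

Q = 3256909803/1403371220 in ≈ 2.321 in

Wet (AMC III): CN(III) = 23·43/(10 + 0.13·43) = 989/(1559/100) = 98900/1559 ≈ 63.438
S = 1000/(98900/1559) − 10 = 5700/989 in ≈ 5.763 in
Initial abstraction Ia = S/5 = (5700/989)/5 = 1140/989 ≈ 1.153 in
Excess rainfall: 6.150 − 1.153 = 4.997 in; P > Ia so Q > 0
Q: (98847/19780)² ÷ (212847/19780) = 3256909803/1403371220 in (≈ 2.321 in)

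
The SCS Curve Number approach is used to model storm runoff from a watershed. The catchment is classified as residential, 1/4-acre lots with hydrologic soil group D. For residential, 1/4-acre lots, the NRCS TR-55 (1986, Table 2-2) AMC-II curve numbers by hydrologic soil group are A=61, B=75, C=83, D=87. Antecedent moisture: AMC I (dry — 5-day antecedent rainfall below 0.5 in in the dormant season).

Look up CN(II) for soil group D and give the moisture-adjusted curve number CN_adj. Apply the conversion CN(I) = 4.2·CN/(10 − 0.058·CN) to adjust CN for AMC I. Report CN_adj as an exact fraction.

NRCS table: residential, 1/4-acre lots, soil group D → CN(II) = 87
CN(I) from CN(II)=87: (4.2·87)/(10 − 0.058·87) = 182700/2477 ≈ 73.759

CN_adj = 182700/2477 ≈ 73.759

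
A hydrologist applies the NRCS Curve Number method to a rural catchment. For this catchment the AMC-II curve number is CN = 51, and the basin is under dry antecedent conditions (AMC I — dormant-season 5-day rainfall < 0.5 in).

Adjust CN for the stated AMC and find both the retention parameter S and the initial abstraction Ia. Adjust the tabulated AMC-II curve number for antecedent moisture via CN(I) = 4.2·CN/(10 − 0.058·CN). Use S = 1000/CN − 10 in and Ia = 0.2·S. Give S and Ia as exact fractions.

S = 3500/153 in ≈ 22.876 in; Ia = 700/153 in ≈ 4.575 in

CN(I) from CN(II)=51: (4.2·51)/(10 − 0.058·51) = 15300/503 ≈ 30.417
Retention S: 1000/CN − 10 with CN=30.417 → S = 3500/153 ≈ 22.876 in
Initial abstraction Ia = S/5 = (3500/153)/5 = 700/153 ≈ 4.575 in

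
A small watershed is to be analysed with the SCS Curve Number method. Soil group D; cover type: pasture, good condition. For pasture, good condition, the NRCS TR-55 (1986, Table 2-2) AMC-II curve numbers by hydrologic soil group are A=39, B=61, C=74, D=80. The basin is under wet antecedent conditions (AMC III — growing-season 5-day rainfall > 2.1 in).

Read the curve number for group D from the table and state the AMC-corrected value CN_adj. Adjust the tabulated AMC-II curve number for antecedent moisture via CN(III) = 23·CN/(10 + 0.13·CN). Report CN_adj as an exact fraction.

CN_adj = 4600/51 ≈ 90.196

NRCS table: pasture, good condition, soil group D → CN(II) = 80
Adjust CN=80 to AMC III: 23·80/(10 + 0.13·80) → 1840 ÷ (102/5) = 4600/51 ≈ 90.196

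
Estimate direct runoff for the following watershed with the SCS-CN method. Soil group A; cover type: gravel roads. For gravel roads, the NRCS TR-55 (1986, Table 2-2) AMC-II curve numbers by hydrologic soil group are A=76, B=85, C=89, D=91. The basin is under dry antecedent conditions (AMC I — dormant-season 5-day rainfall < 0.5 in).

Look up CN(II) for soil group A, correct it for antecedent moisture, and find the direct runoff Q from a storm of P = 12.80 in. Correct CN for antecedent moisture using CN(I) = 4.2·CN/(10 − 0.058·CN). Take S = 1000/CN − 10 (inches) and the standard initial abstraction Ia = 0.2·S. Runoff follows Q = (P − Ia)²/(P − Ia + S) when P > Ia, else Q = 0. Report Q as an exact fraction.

Q = 1763442/260015 in ≈ 6.782 in

NRCS table: gravel roads, soil group A → CN(II) = 76
CN(I) from CN(II)=76: (4.2·76)/(10 − 0.058·76) = 13300/233 ≈ 57.082
Max retention: S = 1000/(13300/233) − 10 = 1000/133 in (≈ 7.519 in)
Initial abstraction Ia = S/5 = (1000/133)/5 = 200/133 ≈ 1.504 in
P − Ia = 12.800 − 1.504 = 7512/665 ≈ 11.296 in (> 0, runoff occurs)
Q = (7512/665)²/((7512/665) + 1000/133) = (56430144/442225)/(12512/665) = 1763442/260015 in ≈ 6.782 in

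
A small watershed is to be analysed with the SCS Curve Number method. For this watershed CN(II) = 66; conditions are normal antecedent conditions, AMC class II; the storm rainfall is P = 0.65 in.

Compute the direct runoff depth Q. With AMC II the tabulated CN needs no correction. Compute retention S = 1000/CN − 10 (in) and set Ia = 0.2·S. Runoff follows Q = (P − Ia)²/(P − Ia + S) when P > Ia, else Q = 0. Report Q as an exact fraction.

CN(II) = 66; AMC II needs no correction.
Retention S: 1000/CN − 10 with CN=66.000 → S = 170/33 ≈ 5.152 in
Ia = 0.2·(170/33) = 34/33 in ≈ 1.030 in
P = 0.650 ≤ Ia = 1.030 in: entire storm abstracted, Q = 0.

Q = 0 in ≈ 0.000 in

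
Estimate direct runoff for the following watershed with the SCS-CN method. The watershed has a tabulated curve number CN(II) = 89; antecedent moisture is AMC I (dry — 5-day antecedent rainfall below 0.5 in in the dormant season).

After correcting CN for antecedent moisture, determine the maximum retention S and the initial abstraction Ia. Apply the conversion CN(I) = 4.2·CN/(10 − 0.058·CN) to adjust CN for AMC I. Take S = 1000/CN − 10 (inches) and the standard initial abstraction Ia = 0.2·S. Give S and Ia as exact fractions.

S = 5500/1869 in ≈ 2.943 in; Ia = 1100/1869 in ≈ 0.589 in

CN(I) from CN(II)=89: (4.2·89)/(10 − 0.058·89) = 186900/2419 ≈ 77.263
S = 1000/(186900/2419) − 10 = 5500/1869 in ≈ 2.943 in
Initial abstraction Ia = S/5 = (5500/1869)/5 = 1100/1869 ≈ 0.589 in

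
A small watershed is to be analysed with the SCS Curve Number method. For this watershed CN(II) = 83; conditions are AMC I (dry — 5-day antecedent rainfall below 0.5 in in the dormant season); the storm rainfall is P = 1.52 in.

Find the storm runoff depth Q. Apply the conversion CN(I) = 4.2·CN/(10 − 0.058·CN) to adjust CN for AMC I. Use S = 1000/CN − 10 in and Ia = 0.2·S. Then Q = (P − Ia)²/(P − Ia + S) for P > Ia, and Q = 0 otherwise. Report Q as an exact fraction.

Q = 281651378/5146948275 in ≈ 0.055 in

CN(I) from CN(II)=83: (4.2·83)/(10 − 0.058·83) = 174300/2593 ≈ 67.219
Retention S: 1000/CN − 10 with CN=67.219 → S = 8500/1743 ≈ 4.877 in
Ia = 0.2S: 0.2·4.877 = 0.975 in (exactly 1700/1743)
P − Ia = 1.520 − 0.975 = 23734/43575 ≈ 0.545 in (> 0, runoff occurs)
Q = (23734/43575)²/((23734/43575) + 8500/1743) = (563302756/1898780625)/(236234/43575) = 281651378/5146948275 in ≈ 0.055 in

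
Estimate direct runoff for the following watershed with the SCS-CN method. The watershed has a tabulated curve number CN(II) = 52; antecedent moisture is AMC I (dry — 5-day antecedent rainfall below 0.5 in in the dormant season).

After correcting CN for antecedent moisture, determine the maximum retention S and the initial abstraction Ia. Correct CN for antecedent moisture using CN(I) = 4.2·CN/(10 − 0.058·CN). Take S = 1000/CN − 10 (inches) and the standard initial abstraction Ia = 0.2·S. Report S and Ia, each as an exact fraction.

S = 2000/91 in ≈ 21.978 in; Ia = 400/91 in ≈ 4.396 in

Adjust CN=52 to AMC I: 4.2·52/(10 − 0.058·52) → (1092/5) ÷ (873/125) = 9100/291 ≈ 31.271
Retention S: 1000/CN − 10 with CN=31.271 → S = 2000/91 ≈ 21.978 in
Ia = 0.2S: 0.2·21.978 = 4.396 in (exactly 400/91)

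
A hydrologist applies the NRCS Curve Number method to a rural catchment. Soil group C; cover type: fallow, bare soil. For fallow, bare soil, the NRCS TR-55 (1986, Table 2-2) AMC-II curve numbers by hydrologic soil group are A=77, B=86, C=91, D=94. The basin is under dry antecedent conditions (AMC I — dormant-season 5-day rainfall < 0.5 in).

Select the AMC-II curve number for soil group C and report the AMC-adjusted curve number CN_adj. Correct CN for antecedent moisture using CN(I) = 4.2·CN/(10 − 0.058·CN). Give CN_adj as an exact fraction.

CN_adj = 63700/787 ≈ 80.940

NRCS table: fallow, bare soil, soil group C → CN(II) = 91
CN(I) from CN(II)=91: (4.2·91)/(10 − 0.058·91) = 63700/787 ≈ 80.940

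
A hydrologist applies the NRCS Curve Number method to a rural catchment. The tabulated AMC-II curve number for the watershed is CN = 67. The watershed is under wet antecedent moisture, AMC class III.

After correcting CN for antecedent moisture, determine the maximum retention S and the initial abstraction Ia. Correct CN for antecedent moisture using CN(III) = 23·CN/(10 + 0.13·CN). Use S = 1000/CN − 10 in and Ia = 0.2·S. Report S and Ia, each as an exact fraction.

S = 3300/1541 in ≈ 2.141 in; Ia = 660/1541 in ≈ 0.428 in

Wet (AMC III): CN(III) = 23·67/(10 + 0.13·67) = 1541/(1871/100) = 154100/1871 ≈ 82.362
S = 1000/(154100/1871) − 10 = 3300/1541 in ≈ 2.141 in
Ia = 0.2·(3300/1541) = 660/1541 in ≈ 0.428 in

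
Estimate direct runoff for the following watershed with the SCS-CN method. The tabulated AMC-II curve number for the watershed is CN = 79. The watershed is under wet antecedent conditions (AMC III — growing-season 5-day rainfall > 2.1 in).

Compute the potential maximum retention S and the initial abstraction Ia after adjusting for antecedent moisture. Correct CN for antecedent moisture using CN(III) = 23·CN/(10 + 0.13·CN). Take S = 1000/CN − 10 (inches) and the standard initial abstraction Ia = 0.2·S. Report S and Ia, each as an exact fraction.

Adjust CN=79 to AMC III: 23·79/(10 + 0.13·79) → 1817 ÷ (2027/100) = 181700/2027 ≈ 89.640
Max retention: S = 1000/(181700/2027) − 10 = 2100/1817 in (≈ 1.156 in)
Initial abstraction Ia = S/5 = (2100/1817)/5 = 420/1817 ≈ 0.231 in

S = 2100/1817 in ≈ 1.156 in; Ia = 420/1817 in ≈ 0.231 in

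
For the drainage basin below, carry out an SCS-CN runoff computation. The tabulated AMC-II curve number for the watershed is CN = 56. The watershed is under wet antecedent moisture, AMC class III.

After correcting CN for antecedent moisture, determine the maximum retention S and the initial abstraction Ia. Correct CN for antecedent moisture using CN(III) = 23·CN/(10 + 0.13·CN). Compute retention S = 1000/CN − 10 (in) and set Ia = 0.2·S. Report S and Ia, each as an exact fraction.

CN(III) from CN(II)=56: (23·56)/(10 + 0.13·56) = 4025/54 ≈ 74.537
Max retention: S = 1000/(4025/54) − 10 = 550/161 in (≈ 3.416 in)
Initial abstraction Ia = S/5 = (550/161)/5 = 110/161 ≈ 0.683 in

S = 550/161 in ≈ 3.416 in; Ia = 110/161 in ≈ 0.683 in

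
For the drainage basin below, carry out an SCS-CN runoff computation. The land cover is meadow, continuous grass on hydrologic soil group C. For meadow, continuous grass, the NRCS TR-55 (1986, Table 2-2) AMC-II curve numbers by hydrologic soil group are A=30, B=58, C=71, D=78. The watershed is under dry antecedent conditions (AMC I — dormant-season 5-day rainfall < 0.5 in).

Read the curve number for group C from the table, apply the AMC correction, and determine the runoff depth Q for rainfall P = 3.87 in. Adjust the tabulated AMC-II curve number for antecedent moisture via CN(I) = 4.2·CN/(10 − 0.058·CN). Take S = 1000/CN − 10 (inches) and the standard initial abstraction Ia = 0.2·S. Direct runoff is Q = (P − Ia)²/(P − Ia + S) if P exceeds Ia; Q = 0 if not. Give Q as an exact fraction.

Q = 82378758289/258989234700 in ≈ 0.318 in

NRCS table: meadow, continuous grass, soil group C → CN(II) = 71
Adjust CN=71 to AMC I: 4.2·71/(10 − 0.058·71) → (1491/5) ÷ (2941/500) = 149100/2941 ≈ 50.697
S = 1000/(149100/2941) − 10 = 14500/1491 in ≈ 9.725 in
Ia = 0.2·(14500/1491) = 2900/1491 in ≈ 1.945 in
Excess rainfall: 3.870 − 1.945 = 1.925 in; P > Ia so Q > 0
Q: (287017/149100)² ÷ (1737017/149100) = 82378758289/258989234700 in (≈ 0.318 in)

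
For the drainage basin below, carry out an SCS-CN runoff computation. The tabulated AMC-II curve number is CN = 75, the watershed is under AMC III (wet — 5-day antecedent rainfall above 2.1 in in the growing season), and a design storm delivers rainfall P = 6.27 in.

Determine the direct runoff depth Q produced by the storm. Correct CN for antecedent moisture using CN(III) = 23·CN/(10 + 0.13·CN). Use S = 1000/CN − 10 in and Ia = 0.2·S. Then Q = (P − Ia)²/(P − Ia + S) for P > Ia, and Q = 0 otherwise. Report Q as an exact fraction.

Adjust CN=75 to AMC III: 23·75/(10 + 0.13·75) → 1725 ÷ (79/4) = 6900/79 ≈ 87.342
Retention S: 1000/CN − 10 with CN=87.342 → S = 100/69 ≈ 1.449 in
Ia = 0.2S: 0.2·1.449 = 0.290 in (exactly 20/69)
Excess rainfall: 6.270 − 0.290 = 5.980 in; P > Ia so Q > 0
Q = (41263/6900)²/((41263/6900) + 100/69) = (1702635169/47610000)/(51263/6900) = 1702635169/353714700 in ≈ 4.814 in

Q = 1702635169/353714700 in ≈ 4.814 in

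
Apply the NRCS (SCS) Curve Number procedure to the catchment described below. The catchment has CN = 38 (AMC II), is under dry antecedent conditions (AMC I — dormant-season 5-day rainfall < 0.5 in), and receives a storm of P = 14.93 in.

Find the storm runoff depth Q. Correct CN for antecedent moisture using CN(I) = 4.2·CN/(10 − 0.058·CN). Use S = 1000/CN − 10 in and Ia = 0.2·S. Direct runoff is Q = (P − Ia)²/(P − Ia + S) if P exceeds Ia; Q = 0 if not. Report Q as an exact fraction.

Q = 81628489849/73244709300 in ≈ 1.114 in

Dry (AMC I): CN(I) = 4.2·38/(10 − 0.058·38) = (798/5)/(1949/250) = 39900/1949 ≈ 20.472
Retention S: 1000/CN − 10 with CN=20.472 → S = 15500/399 ≈ 38.847 in
Initial abstraction Ia = S/5 = (15500/399)/5 = 3100/399 ≈ 7.769 in
Excess rainfall: 14.930 − 7.769 = 7.161 in; P > Ia so Q > 0
Q = (285707/39900)²/((285707/39900) + 15500/399) = (81628489849/1592010000)/(1835707/39900) = 81628489849/73244709300 in ≈ 1.114 in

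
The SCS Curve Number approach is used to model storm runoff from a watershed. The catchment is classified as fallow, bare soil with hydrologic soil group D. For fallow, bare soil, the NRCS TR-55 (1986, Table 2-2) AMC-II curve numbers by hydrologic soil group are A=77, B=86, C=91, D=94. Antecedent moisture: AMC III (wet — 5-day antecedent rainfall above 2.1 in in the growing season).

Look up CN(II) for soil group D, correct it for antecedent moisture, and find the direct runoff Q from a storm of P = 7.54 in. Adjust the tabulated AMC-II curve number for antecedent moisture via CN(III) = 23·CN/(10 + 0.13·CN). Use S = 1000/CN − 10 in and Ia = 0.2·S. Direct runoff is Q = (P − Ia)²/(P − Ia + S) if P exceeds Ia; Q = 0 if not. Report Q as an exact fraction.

NRCS table: fallow, bare soil, soil group D → CN(II) = 94
CN(III) from CN(II)=94: (23·94)/(10 + 0.13·94) = 108100/1111 ≈ 97.300
S = 1000/(108100/1111) − 10 = 300/1081 in ≈ 0.278 in
Ia = 0.2·(300/1081) = 60/1081 in ≈ 0.056 in
Excess rainfall: 7.540 − 0.056 = 7.484 in; P > Ia so Q > 0
Q = (404537/54050)²/((404537/54050) + 300/1081) = (163650184369/2921402500)/(419537/54050) = 163650184369/22675974850 in ≈ 7.217 in

Q = 163650184369/22675974850 in ≈ 7.217 in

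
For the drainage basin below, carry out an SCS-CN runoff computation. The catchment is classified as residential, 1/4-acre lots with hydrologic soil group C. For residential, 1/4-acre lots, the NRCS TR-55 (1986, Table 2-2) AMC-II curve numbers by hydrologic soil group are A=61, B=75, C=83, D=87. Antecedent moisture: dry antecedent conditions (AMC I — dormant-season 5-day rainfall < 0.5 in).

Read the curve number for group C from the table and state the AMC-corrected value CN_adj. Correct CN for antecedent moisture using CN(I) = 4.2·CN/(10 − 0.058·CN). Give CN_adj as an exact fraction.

CN_adj = 174300/2593 ≈ 67.219

NRCS table: residential, 1/4-acre lots, soil group C → CN(II) = 83
Dry (AMC I): CN(I) = 4.2·83/(10 − 0.058·83) = (1743/5)/(2593/500) = 174300/2593 ≈ 67.219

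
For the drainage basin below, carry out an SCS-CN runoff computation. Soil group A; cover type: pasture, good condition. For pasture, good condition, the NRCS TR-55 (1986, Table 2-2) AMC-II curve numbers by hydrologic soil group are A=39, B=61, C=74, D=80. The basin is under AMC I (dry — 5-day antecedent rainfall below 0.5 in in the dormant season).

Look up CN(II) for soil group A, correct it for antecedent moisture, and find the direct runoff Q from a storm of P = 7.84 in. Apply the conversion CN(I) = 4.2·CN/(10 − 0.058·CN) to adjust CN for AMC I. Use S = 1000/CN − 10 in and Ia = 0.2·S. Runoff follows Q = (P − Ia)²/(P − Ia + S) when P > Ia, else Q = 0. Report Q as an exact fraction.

Q = 16096144/3944119725 in ≈ 0.004 in

NRCS table: pasture, good condition, soil group A → CN(II) = 39
Adjust CN=39 to AMC I: 4.2·39/(10 − 0.058·39) → (819/5) ÷ (3869/500) = 81900/3869 ≈ 21.168
Max retention: S = 1000/(81900/3869) − 10 = 30500/819 in (≈ 37.241 in)
Ia = 0.2S: 0.2·37.241 = 7.448 in (exactly 6100/819)
Since P=7.840 > Ia=7.448: effective rainfall P−Ia = 8024/20475 in
Q: (8024/20475)² ÷ (770524/20475) = 16096144/3944119725 in (≈ 0.004 in)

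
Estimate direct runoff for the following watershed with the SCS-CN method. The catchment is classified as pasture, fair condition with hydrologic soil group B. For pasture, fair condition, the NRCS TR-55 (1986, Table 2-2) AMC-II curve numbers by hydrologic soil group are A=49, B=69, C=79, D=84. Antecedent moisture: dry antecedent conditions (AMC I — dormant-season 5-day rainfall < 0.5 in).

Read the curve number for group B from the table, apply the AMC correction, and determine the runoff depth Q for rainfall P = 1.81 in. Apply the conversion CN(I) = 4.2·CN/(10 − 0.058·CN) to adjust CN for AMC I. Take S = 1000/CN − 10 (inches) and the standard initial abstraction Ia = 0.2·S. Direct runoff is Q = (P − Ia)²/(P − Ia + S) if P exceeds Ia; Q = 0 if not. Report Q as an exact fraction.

Q = 0 in ≈ 0.000 in

NRCS table: pasture, fair condition, soil group B → CN(II) = 69
CN(I) from CN(II)=69: (4.2·69)/(10 − 0.058·69) = 144900/2999 ≈ 48.316
Retention S: 1000/CN − 10 with CN=48.316 → S = 15500/1449 ≈ 10.697 in
Ia = 0.2S: 0.2·10.697 = 2.139 in (exactly 3100/1449)
P = 1.810 ≤ Ia = 2.139 in: entire storm abstracted, Q = 0.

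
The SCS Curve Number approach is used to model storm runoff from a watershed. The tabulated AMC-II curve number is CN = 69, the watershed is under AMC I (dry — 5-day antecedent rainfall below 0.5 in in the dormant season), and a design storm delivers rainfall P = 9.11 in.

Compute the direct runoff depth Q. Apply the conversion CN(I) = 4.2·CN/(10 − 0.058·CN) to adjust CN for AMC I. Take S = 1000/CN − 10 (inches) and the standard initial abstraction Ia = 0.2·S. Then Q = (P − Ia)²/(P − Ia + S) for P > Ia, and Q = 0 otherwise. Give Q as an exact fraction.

Q = 1020178781521/370949651100 in ≈ 2.750 in

Adjust CN=69 to AMC I: 4.2·69/(10 − 0.058·69) → (1449/5) ÷ (2999/500) = 144900/2999 ≈ 48.316
Max retention: S = 1000/(144900/2999) − 10 = 15500/1449 in (≈ 10.697 in)
Ia = 0.2·(15500/1449) = 3100/1449 in ≈ 2.139 in
P − Ia = 9.110 − 2.139 = 1010039/144900 ≈ 6.971 in (> 0, runoff occurs)
Q = (1010039/144900)²/((1010039/144900) + 15500/1449) = (1020178781521/20996010000)/(2560039/144900) = 1020178781521/370949651100 in ≈ 2.750 in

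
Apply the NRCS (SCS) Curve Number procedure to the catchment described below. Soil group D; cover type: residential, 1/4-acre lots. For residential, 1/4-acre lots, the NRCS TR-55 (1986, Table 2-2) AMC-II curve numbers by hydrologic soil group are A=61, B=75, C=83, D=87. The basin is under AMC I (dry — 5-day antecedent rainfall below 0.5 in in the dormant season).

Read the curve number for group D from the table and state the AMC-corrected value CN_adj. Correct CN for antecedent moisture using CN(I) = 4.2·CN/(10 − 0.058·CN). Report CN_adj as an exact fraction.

NRCS table: residential, 1/4-acre lots, soil group D → CN(II) = 87
Adjust CN=87 to AMC I: 4.2·87/(10 − 0.058·87) → (1827/5) ÷ (2477/500) = 182700/2477 ≈ 73.759

CN_adj = 182700/2477 ≈ 73.759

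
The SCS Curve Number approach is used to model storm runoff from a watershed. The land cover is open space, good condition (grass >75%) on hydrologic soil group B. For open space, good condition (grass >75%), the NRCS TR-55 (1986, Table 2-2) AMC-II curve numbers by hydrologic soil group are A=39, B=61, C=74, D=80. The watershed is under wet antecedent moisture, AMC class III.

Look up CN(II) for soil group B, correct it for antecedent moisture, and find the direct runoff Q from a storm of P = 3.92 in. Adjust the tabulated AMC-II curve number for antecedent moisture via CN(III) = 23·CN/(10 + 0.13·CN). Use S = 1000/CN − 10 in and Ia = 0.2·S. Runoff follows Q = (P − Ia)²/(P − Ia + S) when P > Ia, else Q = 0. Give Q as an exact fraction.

Q = 6961292018/3779226025 in ≈ 1.842 in

NRCS table: open space, good condition (grass >75%), soil group B → CN(II) = 61
CN(III) from CN(II)=61: (23·61)/(10 + 0.13·61) = 140300/1793 ≈ 78.249
Retention S: 1000/CN − 10 with CN=78.249 → S = 3900/1403 ≈ 2.780 in
Initial abstraction Ia = S/5 = (3900/1403)/5 = 780/1403 ≈ 0.556 in
Excess rainfall: 3.920 − 0.556 = 3.364 in; P > Ia so Q > 0
Q = (117994/35075)²/((117994/35075) + 3900/1403) = (13922584036/1230255625)/(215494/35075) = 6961292018/3779226025 in ≈ 1.842 in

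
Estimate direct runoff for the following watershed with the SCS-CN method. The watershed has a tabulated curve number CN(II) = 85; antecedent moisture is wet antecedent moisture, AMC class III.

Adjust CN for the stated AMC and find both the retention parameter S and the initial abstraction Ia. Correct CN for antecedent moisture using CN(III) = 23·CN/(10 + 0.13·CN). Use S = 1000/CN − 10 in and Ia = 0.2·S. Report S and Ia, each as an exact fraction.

Adjust CN=85 to AMC III: 23·85/(10 + 0.13·85) → 1955 ÷ (421/20) = 39100/421 ≈ 92.874
Max retention: S = 1000/(39100/421) − 10 = 300/391 in (≈ 0.767 in)
Ia = 0.2S: 0.2·0.767 = 0.153 in (exactly 60/391)

S = 300/391 in ≈ 0.767 in; Ia = 60/391 in ≈ 0.153 in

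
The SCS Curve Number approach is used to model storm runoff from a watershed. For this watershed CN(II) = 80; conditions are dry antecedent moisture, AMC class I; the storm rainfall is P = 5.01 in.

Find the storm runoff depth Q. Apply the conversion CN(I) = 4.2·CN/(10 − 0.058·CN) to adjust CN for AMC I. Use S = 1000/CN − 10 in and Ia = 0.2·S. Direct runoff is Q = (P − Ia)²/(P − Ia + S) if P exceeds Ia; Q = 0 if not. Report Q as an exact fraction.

Q = 64336441/43094100 in ≈ 1.493 in

Dry (AMC I): CN(I) = 4.2·80/(10 − 0.058·80) = 336/(134/25) = 4200/67 ≈ 62.687
Retention S: 1000/CN − 10 with CN=62.687 → S = 125/21 ≈ 5.952 in
Ia = 0.2·(125/21) = 25/21 in ≈ 1.190 in
P − Ia = 5.010 − 1.190 = 8021/2100 ≈ 3.820 in (> 0, runoff occurs)
Q = (8021/2100)²/((8021/2100) + 125/21) = (64336441/4410000)/(20521/2100) = 64336441/43094100 in ≈ 1.493 in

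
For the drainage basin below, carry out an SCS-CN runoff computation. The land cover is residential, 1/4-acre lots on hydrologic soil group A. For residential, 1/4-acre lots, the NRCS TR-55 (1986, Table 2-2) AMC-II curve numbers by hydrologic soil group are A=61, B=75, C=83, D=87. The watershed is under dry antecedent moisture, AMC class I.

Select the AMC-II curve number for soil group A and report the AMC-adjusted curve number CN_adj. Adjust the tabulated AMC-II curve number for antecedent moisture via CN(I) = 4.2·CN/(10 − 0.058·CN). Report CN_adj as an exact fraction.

CN_adj = 42700/1077 ≈ 39.647

NRCS table: residential, 1/4-acre lots, soil group A → CN(II) = 61
Dry (AMC I): CN(I) = 4.2·61/(10 − 0.058·61) = (1281/5)/(3231/500) = 42700/1077 ≈ 39.647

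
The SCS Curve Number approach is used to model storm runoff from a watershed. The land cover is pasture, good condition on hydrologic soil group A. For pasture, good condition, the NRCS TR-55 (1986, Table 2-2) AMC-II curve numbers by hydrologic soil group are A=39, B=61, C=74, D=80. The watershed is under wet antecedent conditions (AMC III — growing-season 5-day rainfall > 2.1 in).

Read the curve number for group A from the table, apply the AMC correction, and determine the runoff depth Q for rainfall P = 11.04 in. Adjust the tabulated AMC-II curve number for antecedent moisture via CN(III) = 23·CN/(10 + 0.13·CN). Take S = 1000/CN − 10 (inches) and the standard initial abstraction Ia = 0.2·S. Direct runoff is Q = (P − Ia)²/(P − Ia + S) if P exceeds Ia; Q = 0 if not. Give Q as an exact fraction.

Q = 11780063296/2071913025 in ≈ 5.686 in

NRCS table: pasture, good condition, soil group A → CN(II) = 39
Wet (AMC III): CN(III) = 23·39/(10 + 0.13·39) = 897/(1507/100) = 89700/1507 ≈ 59.522
Max retention: S = 1000/(89700/1507) − 10 = 6100/897 in (≈ 6.800 in)
Ia = 0.2·(6100/897) = 1220/897 in ≈ 1.360 in
Since P=11.040 > Ia=1.360: effective rainfall P−Ia = 217072/22425 in
Runoff Q = (P−Ia)²/(P−Ia+S) = (9.680)²/(9.680+6.800) = 11780063296/2071913025 ≈ 5.686 in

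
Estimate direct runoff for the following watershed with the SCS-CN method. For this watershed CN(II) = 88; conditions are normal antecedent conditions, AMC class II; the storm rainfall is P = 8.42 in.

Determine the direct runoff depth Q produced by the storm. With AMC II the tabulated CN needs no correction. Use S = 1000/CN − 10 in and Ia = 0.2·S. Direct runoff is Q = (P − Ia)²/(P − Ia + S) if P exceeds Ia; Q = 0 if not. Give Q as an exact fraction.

Average conditions: CN = 88 (no AMC adjustment).
Max retention: S = 1000/88 − 10 = 15/11 in (≈ 1.364 in)
Ia = 0.2S: 0.2·1.364 = 0.273 in (exactly 3/11)
Since P=8.420 > Ia=0.273: effective rainfall P−Ia = 4481/550 in
Q: (4481/550)² ÷ (5231/550) = 20079361/2877050 in (≈ 6.979 in)

Q = 20079361/2877050 in ≈ 6.979 in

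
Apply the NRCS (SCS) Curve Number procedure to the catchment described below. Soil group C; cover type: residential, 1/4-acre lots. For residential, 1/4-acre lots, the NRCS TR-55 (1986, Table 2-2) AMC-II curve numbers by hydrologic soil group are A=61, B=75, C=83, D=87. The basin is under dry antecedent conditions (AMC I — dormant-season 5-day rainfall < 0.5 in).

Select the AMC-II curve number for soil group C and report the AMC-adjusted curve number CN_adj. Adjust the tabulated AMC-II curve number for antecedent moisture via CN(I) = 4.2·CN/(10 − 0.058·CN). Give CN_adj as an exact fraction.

CN_adj = 174300/2593 ≈ 67.219

NRCS table: residential, 1/4-acre lots, soil group C → CN(II) = 83
CN(I) from CN(II)=83: (4.2·83)/(10 − 0.058·83) = 174300/2593 ≈ 67.219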